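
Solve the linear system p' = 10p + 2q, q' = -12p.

p(t) = c_1e^(4t) + c_2e^(6t), q(t) = -3c_1e^(4t) - 2c_2e^(6t)

Coefficient matrix A = [[10, 2], [-12, 0]].
Characteristic polynomial det(A - λI) = λ^2 - 10λ + 24 = 0.
Eigenvalues λ = 4, 6.
For λ=4: (A-λI) row 1 is [6, 2], so an eigenvector is (1, -3).
For λ=6: (A-λI) row 1 is [4, 2], so an eigenvector is (1, -2).
General solution: c_1e^(4t)(1,-3) + c_2e^(6t)(1,-2).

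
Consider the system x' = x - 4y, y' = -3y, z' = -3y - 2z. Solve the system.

x(t) = C_2e^(-3t) + C_3e^(t), y(t) = C_2e^(-3t), z(t) = C_1e^(-2t) + 3C_2e^(-3t)

Coefficient matrix A = [[1, -4, 0], [0, -3, 0], [0, -3, -2]].
det(A - λI) = 0 gives eigenvalues λ = -2, -3, 1.
For λ=-2: eigenvector (0,0,1).
For λ=-3: eigenvector (1,1,3).
For λ=1: eigenvector (1,0,0).
General solution: C_1e^(-2t)(0,0,1) + C_2e^(-3t)(1,1,3) + C_3e^(t)(1,0,0).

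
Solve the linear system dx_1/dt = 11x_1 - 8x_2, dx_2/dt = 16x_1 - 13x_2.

Coefficient matrix A = [[11, -8], [16, -13]].
Characteristic polynomial det(A - λI) = λ^2 + 2λ - 15 = 0.
Eigenvalues λ = -5, 3.
For λ=-5: (A-λI) row 1 is [16, -8], so an eigenvector is (-1, -2).
For λ=3: (A-λI) row 1 is [8, -8], so an eigenvector is (-1, -1).
General solution: K_1e^(-5t)(-1,-2) + K_2e^(3t)(-1,-1).

x_1(t) = -K_1e^(-5t) - K_2e^(3t), x_2(t) = -2K_1e^(-5t) - K_2e^(3t)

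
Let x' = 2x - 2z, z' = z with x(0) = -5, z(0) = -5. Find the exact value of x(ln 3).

15

A = [[2,-2],[0,1]]; eigenvalues λ = 1, 2.
Eigenvectors: (-2,-1) for λ=1, (1,0) for λ=2.
From the initial condition, c_1 = 5, c_2 = 5.
x(ln 3) = (5)(3^1)(-2) + (5)(3^2)(1) = 15.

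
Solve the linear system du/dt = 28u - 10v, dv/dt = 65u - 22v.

u(t) = -C_1e^(3t)sin(5t) + C_1e^(3t)cos(5t) + C_2e^(3t)sin(5t) + C_2e^(3t)cos(5t), v(t) = -2C_1e^(3t)sin(5t) + 3C_1e^(3t)cos(5t) + 3C_2e^(3t)sin(5t) + 2C_2e^(3t)cos(5t)

Coefficient matrix A = [[28, -10], [65, -22]].
Characteristic polynomial det(A - λI) = λ^2 - 6λ + 34 = 0.
Eigenvalues λ = 3 ± 5i (complex conjugate pair).
For λ=3+5i: an eigenvector is (1,3) - i(-1,-2) = (1 + i, 3 + 2i).
A real fundamental pair from Re and Im of e^((3+5i)t)v: X_1 = e^(3t)(cos(5t)·(1,3) + sin(5t)·(-1,-2)), X_2 = e^(3t)(sin(5t)·(1,3) - cos(5t)·(-1,-2)).
General solution: C_1X_1 + C_2X_2.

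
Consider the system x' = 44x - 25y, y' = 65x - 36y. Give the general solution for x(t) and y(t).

x(t) = -C_1e^(4t)sin(5t) - 2C_1e^(4t)cos(5t) - 2C_2e^(4t)sin(5t) + C_2e^(4t)cos(5t), y(t) = -2C_1e^(4t)sin(5t) - 3C_1e^(4t)cos(5t) - 3C_2e^(4t)sin(5t) + 2C_2e^(4t)cos(5t)

Coefficient matrix A = [[44, -25], [65, -36]].
Characteristic polynomial det(A - λI) = λ^2 - 8λ + 41 = 0.
Eigenvalues λ = 4 ± 5i (complex conjugate pair).
For λ=4+5i: an eigenvector is (-2,-3) - i(-1,-2) = (-2 + i, -3 + 2i).
A real fundamental pair from Re and Im of e^((4+5i)t)v: X_1 = e^(4t)(cos(5t)·(-2,-3) + sin(5t)·(-1,-2)), X_2 = e^(4t)(sin(5t)·(-2,-3) - cos(5t)·(-1,-2)).
General solution: C_1X_1 + C_2X_2.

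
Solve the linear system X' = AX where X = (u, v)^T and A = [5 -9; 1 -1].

Coefficient matrix A = [[5, -9], [1, -1]].
Characteristic polynomial det(A - λI) = λ^2 - 4λ + 4 = 0.
Single eigenvalue λ = 2 with algebraic multiplicity 2.
Eigenvector v = (-3,-1); generalized eigenvector w with (A-λI)w=v is (2,1).
General solution: e^(2t)[C_1·v + C_2·(t·v + w)].

u(t) = -3C_1e^(2t) - 3C_2te^(2t) + 2C_2e^(2t), v(t) = -C_1e^(2t) - C_2te^(2t) + C_2e^(2t)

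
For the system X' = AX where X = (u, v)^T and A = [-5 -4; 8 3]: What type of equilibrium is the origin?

A = [[-5,-4],[8,3]]; det(A-λI) = λ^2 + 2λ + 17.
λ = -1 ± 4i: negative real part.

stable spiral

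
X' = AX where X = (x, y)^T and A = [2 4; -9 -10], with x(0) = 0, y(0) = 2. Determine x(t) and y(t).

Coefficient matrix A = [[2, 4], [-9, -10]].
Characteristic polynomial det(A - λI) = λ^2 + 8λ + 16 = 0.
Single eigenvalue λ = -4 with algebraic multiplicity 2.
Eigenvector v = (2,-3); generalized eigenvector w with (A-λI)w=v is (1,-1).
General solution: e^(-4t)[K_1·v + K_2·(t·v + w)].
Applying x(0)=0, y(0)=2 gives K_1=-2, K_2=4.

x(t) = 8te^(-4t), y(t) = -12te^(-4t) + 2e^(-4t)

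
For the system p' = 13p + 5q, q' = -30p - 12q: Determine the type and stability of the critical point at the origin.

A = [[13,5],[-30,-12]]; det(A-λI) = λ^2 - λ - 6.
λ = 3, -2: opposite signs.

saddle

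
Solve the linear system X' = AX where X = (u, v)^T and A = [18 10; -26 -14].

u(t) = K_1e^(2t)sin(2t) + 2K_1e^(2t)cos(2t) + 2K_2e^(2t)sin(2t) - K_2e^(2t)cos(2t), v(t) = -2K_1e^(2t)sin(2t) - 3K_1e^(2t)cos(2t) - 3K_2e^(2t)sin(2t) + 2K_2e^(2t)cos(2t)

Coefficient matrix A = [[18, 10], [-26, -14]].
Characteristic polynomial det(A - λI) = λ^2 - 4λ + 8 = 0.
Eigenvalues λ = 2 ± 2i (complex conjugate pair).
For λ=2+2i: an eigenvector is (2,-3) - i(1,-2) = (2 - i, -3 + 2i).
A real fundamental pair from Re and Im of e^((2+2i)t)v: X_1 = e^(2t)(cos(2t)·(2,-3) + sin(2t)·(1,-2)), X_2 = e^(2t)(sin(2t)·(2,-3) - cos(2t)·(1,-2)).
General solution: K_1X_1 + K_2X_2.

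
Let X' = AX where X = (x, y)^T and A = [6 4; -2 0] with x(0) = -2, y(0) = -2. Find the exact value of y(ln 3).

A = [[6,4],[-2,0]]; eigenvalues λ = 4, 2.
Eigenvectors: (2,-1) for λ=4, (-1,1) for λ=2.
From the initial condition, c_1 = -4, c_2 = -6.
y(ln 3) = (-4)(3^4)(-1) + (-6)(3^2)(1) = 270.

270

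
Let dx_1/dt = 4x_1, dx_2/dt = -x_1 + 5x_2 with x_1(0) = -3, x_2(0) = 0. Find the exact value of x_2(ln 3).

A = [[4,0],[-1,5]]; eigenvalues λ = 4, 5.
Eigenvectors: (1,1) for λ=4, (0,-1) for λ=5.
From the initial condition, c_1 = -3, c_2 = -3.
x_2(ln 3) = (-3)(3^4)(1) + (-3)(3^5)(-1) = 486.

486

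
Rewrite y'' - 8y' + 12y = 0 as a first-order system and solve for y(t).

Let x_1 = y, x_2 = y'. Then x_1' = x_2 and x_2' = -12x_1 + 8x_2.
A = [[0,1],[-12,8]]; det(A-λI) = λ^2 - 8λ + 12.
Eigenvalues λ = 2, 6 with eigenvectors (1,2), (1,6).

y(t) = C_1e^(2t) + C_2e^(6t)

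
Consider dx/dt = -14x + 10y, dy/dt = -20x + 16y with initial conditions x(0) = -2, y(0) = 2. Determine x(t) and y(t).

x(t) = 4e^(6t) - 6e^(-4t), y(t) = 8e^(6t) - 6e^(-4t)

Coefficient matrix A = [[-14, 10], [-20, 16]].
Characteristic polynomial det(A - λI) = λ^2 - 2λ - 24 = 0.
Eigenvalues λ = -4, 6.
For λ=-4: (A-λI) row 1 is [-10, 10], so an eigenvector is (1, 1).
For λ=6: (A-λI) row 1 is [-20, 10], so an eigenvector is (1, 2).
General solution: K_1e^(-4t)(1,1) + K_2e^(6t)(1,2).
Applying x(0)=-2, y(0)=2 gives K_1=-6, K_2=4.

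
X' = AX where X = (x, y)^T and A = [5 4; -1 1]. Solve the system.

Coefficient matrix A = [[5, 4], [-1, 1]].
Characteristic polynomial det(A - λI) = λ^2 - 6λ + 9 = 0.
Single eigenvalue λ = 3 with algebraic multiplicity 2.
Eigenvector v = (-2,1); generalized eigenvector w with (A-λI)w=v is (1,-1).
General solution: e^(3t)[K_1·v + K_2·(t·v + w)].

x(t) = -2K_1e^(3t) - 2K_2te^(3t) + K_2e^(3t), y(t) = K_1e^(3t) + K_2te^(3t) - K_2e^(3t)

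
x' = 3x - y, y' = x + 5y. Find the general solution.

Coefficient matrix A = [[3, -1], [1, 5]].
Characteristic polynomial det(A - λI) = λ^2 - 8λ + 16 = 0.
Single eigenvalue λ = 4 with algebraic multiplicity 2.
Eigenvector v = (-1,1); generalized eigenvector w with (A-λI)w=v is (-2,3).
General solution: e^(4t)[K_1·v + K_2·(t·v + w)].

x(t) = -K_1e^(4t) - K_2te^(4t) - 2K_2e^(4t), y(t) = K_1e^(4t) + K_2te^(4t) + 3K_2e^(4t)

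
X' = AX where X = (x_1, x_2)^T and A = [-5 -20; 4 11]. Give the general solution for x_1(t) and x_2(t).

x_1(t) = -2K_1e^(3t)sin(4t) + K_1e^(3t)cos(4t) + K_2e^(3t)sin(4t) + 2K_2e^(3t)cos(4t), x_2(t) = K_1e^(3t)sin(4t) - K_2e^(3t)cos(4t)

Coefficient matrix A = [[-5, -20], [4, 11]].
Characteristic polynomial det(A - λI) = λ^2 - 6λ + 25 = 0.
Eigenvalues λ = 3 ± 4i (complex conjugate pair).
For λ=3+4i: an eigenvector is (1,0) - i(-2,1) = (1 + 2i, 0 - i).
A real fundamental pair from Re and Im of e^((3+4i)t)v: X_1 = e^(3t)(cos(4t)·(1,0) + sin(4t)·(-2,1)), X_2 = e^(3t)(sin(4t)·(1,0) - cos(4t)·(-2,1)).
General solution: K_1X_1 + K_2X_2.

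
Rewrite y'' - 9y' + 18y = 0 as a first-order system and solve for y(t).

Let x_1 = y, x_2 = y'. Then x_1' = x_2 and x_2' = -18x_1 + 9x_2.
A = [[0,1],[-18,9]]; det(A-λI) = λ^2 - 9λ + 18.
Eigenvalues λ = 6, 3 with eigenvectors (1,6), (1,3).

y(t) = K_1e^(6t) + K_2e^(3t)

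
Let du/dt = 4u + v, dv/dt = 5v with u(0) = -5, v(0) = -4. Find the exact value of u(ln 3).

-1053

A = [[4,1],[0,5]]; eigenvalues λ = 5, 4.
Eigenvectors: (-1,-1) for λ=5, (1,0) for λ=4.
From the initial condition, c_1 = 4, c_2 = -1.
u(ln 3) = (4)(3^5)(-1) + (-1)(3^4)(1) = -1053.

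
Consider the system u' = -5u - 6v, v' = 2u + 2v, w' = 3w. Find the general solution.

u(t) = -3C_1e^(-t) - 2C_2e^(-2t), v(t) = 2C_1e^(-t) + C_2e^(-2t), w(t) = C_3e^(3t)

Coefficient matrix A = [[-5, -6, 0], [2, 2, 0], [0, 0, 3]].
det(A - λI) = 0 gives eigenvalues λ = -1, -2, 3.
For λ=-1: eigenvector (-3,2,0).
For λ=-2: eigenvector (-2,1,0).
For λ=3: eigenvector (0,0,1).
General solution: C_1e^(-t)(-3,2,0) + C_2e^(-2t)(-2,1,0) + C_3e^(3t)(0,0,1).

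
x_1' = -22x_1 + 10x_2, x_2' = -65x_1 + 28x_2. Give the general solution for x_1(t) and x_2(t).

Coefficient matrix A = [[-22, 10], [-65, 28]].
Characteristic polynomial det(A - λI) = λ^2 - 6λ + 34 = 0.
Eigenvalues λ = 3 ± 5i (complex conjugate pair).
For λ=3+5i: an eigenvector is (-1,-3) - i(-1,-2) = (-1 + i, -3 + 2i).
A real fundamental pair from Re and Im of e^((3+5i)t)v: X_1 = e^(3t)(cos(5t)·(-1,-3) + sin(5t)·(-1,-2)), X_2 = e^(3t)(sin(5t)·(-1,-3) - cos(5t)·(-1,-2)).
General solution: C_1X_1 + C_2X_2.

x_1(t) = -C_1e^(3t)sin(5t) - C_1e^(3t)cos(5t) - C_2e^(3t)sin(5t) + C_2e^(3t)cos(5t), x_2(t) = -2C_1e^(3t)sin(5t) - 3C_1e^(3t)cos(5t) - 3C_2e^(3t)sin(5t) + 2C_2e^(3t)cos(5t)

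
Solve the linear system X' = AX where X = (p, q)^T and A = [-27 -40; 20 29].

Coefficient matrix A = [[-27, -40], [20, 29]].
Characteristic polynomial det(A - λI) = λ^2 - 2λ + 17 = 0.
Eigenvalues λ = 1 ± 4i (complex conjugate pair).
For λ=1+4i: an eigenvector is (1,-1) - i(3,-2) = (1 - 3i, -1 + 2i).
A real fundamental pair from Re and Im of e^((1+4i)t)v: X_1 = e^(t)(cos(4t)·(1,-1) + sin(4t)·(3,-2)), X_2 = e^(t)(sin(4t)·(1,-1) - cos(4t)·(3,-2)).
General solution: C_1X_1 + C_2X_2.

p(t) = 3C_1e^(t)sin(4t) + C_1e^(t)cos(4t) + C_2e^(t)sin(4t) - 3C_2e^(t)cos(4t), q(t) = -2C_1e^(t)sin(4t) - C_1e^(t)cos(4t) - C_2e^(t)sin(4t) + 2C_2e^(t)cos(4t)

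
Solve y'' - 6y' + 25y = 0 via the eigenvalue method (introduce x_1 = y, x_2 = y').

Let x_1 = y, x_2 = y'. Then x_1' = x_2 and x_2' = -25x_1 + 6x_2.
A = [[0,1],[-25,6]]; det(A-λI) = λ^2 - 6λ + 25.
Eigenvalues λ = 3 ± 4i.

y(t) = C_1e^(3t)cos(4t) + C_2e^(3t)sin(4t)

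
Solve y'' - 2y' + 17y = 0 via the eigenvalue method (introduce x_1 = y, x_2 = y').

y(t) = c_1e^(t)cos(4t) + c_2e^(t)sin(4t)

Let x_1 = y, x_2 = y'. Then x_1' = x_2 and x_2' = -17x_1 + 2x_2.
A = [[0,1],[-17,2]]; det(A-λI) = λ^2 - 2λ + 17.
Eigenvalues λ = 1 ± 4i.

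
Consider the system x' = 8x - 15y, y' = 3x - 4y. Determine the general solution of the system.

x(t) = 2K_1e^(2t)sin(3t) + K_1e^(2t)cos(3t) + K_2e^(2t)sin(3t) - 2K_2e^(2t)cos(3t), y(t) = K_1e^(2t)sin(3t) - K_2e^(2t)cos(3t)

Coefficient matrix A = [[8, -15], [3, -4]].
Characteristic polynomial det(A - λI) = λ^2 - 4λ + 13 = 0.
Eigenvalues λ = 2 ± 3i (complex conjugate pair).
For λ=2+3i: an eigenvector is (1,0) - i(2,1) = (1 - 2i, 0 - i).
A real fundamental pair from Re and Im of e^((2+3i)t)v: X_1 = e^(2t)(cos(3t)·(1,0) + sin(3t)·(2,1)), X_2 = e^(2t)(sin(3t)·(1,0) - cos(3t)·(2,1)).
General solution: K_1X_1 + K_2X_2.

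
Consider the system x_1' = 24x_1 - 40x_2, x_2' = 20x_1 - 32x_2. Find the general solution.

x_1(t) = 3C_1e^(-4t)sin(4t) - C_1e^(-4t)cos(4t) - C_2e^(-4t)sin(4t) - 3C_2e^(-4t)cos(4t), x_2(t) = 2C_1e^(-4t)sin(4t) - C_1e^(-4t)cos(4t) - C_2e^(-4t)sin(4t) - 2C_2e^(-4t)cos(4t)

Coefficient matrix A = [[24, -40], [20, -32]].
Characteristic polynomial det(A - λI) = λ^2 + 8λ + 32 = 0.
Eigenvalues λ = -4 ± 4i (complex conjugate pair).
For λ=-4+4i: an eigenvector is (-1,-1) - i(3,2) = (-1 - 3i, -1 - 2i).
A real fundamental pair from Re and Im of e^((-4+4i)t)v: X_1 = e^(-4t)(cos(4t)·(-1,-1) + sin(4t)·(3,2)), X_2 = e^(-4t)(sin(4t)·(-1,-1) - cos(4t)·(3,2)).
General solution: C_1X_1 + C_2X_2.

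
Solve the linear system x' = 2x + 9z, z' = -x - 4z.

x(t) = -3c_1e^(-t) - 3c_2te^(-t) - c_2e^(-t), z(t) = c_1e^(-t) + c_2te^(-t)

Coefficient matrix A = [[2, 9], [-1, -4]].
Characteristic polynomial det(A - λI) = λ^2 + 2λ + 1 = 0.
Single eigenvalue λ = -1 with algebraic multiplicity 2.
Eigenvector v = (-3,1); generalized eigenvector w with (A-λI)w=v is (-1,0).
General solution: e^(-t)[c_1·v + c_2·(t·v + w)].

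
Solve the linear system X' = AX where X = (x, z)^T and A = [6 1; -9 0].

x(t) = -K_1e^(3t) - K_2te^(3t), z(t) = 3K_1e^(3t) + 3K_2te^(3t) - K_2e^(3t)

Coefficient matrix A = [[6, 1], [-9, 0]].
Characteristic polynomial det(A - λI) = λ^2 - 6λ + 9 = 0.
Single eigenvalue λ = 3 with algebraic multiplicity 2.
Eigenvector v = (-1,3); generalized eigenvector w with (A-λI)w=v is (0,-1).
General solution: e^(3t)[K_1·v + K_2·(t·v + w)].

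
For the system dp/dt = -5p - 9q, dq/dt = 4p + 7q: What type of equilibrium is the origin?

A = [[-5,-9],[4,7]]; det(A-λI) = λ^2 - 2λ + 1.
repeated λ = 1 with a single eigenvector.

unstable improper node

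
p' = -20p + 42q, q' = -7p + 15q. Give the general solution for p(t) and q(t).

Coefficient matrix A = [[-20, 42], [-7, 15]].
Characteristic polynomial det(A - λI) = λ^2 + 5λ - 6 = 0.
Eigenvalues λ = -6, 1.
For λ=-6: (A-λI) row 1 is [-14, 42], so an eigenvector is (3, 1).
For λ=1: (A-λI) row 1 is [-21, 42], so an eigenvector is (-2, -1).
General solution: K_1e^(-6t)(3,1) + K_2e^(t)(-2,-1).

p(t) = 3K_1e^(-6t) - 2K_2e^(t), q(t) = K_1e^(-6t) - K_2e^(t)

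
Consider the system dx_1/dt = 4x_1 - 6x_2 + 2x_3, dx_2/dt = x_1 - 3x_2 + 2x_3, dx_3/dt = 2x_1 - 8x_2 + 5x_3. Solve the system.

x_1(t) = -K_1e^(2t) + 2K_2e^(3t) - 2K_3e^(t), x_2(t) = -K_1e^(2t) + K_2e^(3t) - 2K_3e^(t), x_3(t) = -2K_1e^(2t) + 2K_2e^(3t) - 3K_3e^(t)

Coefficient matrix A = [[4, -6, 2], [1, -3, 2], [2, -8, 5]].
det(A - λI) = 0 gives eigenvalues λ = 2, 3, 1.
For λ=2: eigenvector (-1,-1,-2).
For λ=3: eigenvector (2,1,2).
For λ=1: eigenvector (-2,-2,-3).
General solution: K_1e^(2t)(-1,-1,-2) + K_2e^(3t)(2,1,2) + K_3e^(t)(-2,-2,-3).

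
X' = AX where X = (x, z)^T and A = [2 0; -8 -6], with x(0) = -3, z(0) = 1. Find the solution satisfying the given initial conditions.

Coefficient matrix A = [[2, 0], [-8, -6]].
Characteristic polynomial det(A - λI) = λ^2 + 4λ - 12 = 0.
Eigenvalues λ = 2, -6.
For λ=2: (A-λI) row 2 is [-8, -8], so an eigenvector is (1, -1).
For λ=-6: (A-λI) row 1 is [8, 0], so an eigenvector is (0, 1).
General solution: c_1e^(2t)(1,-1) + c_2e^(-6t)(0,1).
Applying x(0)=-3, z(0)=1 gives c_1=-3, c_2=-2.

x(t) = -3e^(2t), z(t) = 3e^(2t) - 2e^(-6t)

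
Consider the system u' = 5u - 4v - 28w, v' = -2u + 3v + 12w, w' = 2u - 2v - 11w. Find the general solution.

Coefficient matrix A = [[5, -4, -28], [-2, 3, 12], [2, -2, -11]].
det(A - λI) = 0 gives eigenvalues λ = -1, 1, -3.
For λ=-1: eigenvector (4,-1,1).
For λ=1: eigenvector (1,1,0).
For λ=-3: eigenvector (3,-1,1).
General solution: c_1e^(-t)(4,-1,1) + c_2e^(t)(1,1,0) + c_3e^(-3t)(3,-1,1).

u(t) = 4c_1e^(-t) + c_2e^(t) + 3c_3e^(-3t), v(t) = -c_1e^(-t) + c_2e^(t) - c_3e^(-3t), w(t) = c_1e^(-t) + c_3e^(-3t)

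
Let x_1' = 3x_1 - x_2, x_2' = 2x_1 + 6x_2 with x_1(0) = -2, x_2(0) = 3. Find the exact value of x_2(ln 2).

A = [[3,-1],[2,6]]; eigenvalues λ = 5, 4.
Eigenvectors: (-1,2) for λ=5, (1,-1) for λ=4.
From the initial condition, c_1 = 1, c_2 = -1.
x_2(ln 2) = (1)(2^5)(2) + (-1)(2^4)(-1) = 80.

80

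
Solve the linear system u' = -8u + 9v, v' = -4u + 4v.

Coefficient matrix A = [[-8, 9], [-4, 4]].
Characteristic polynomial det(A - λI) = λ^2 + 4λ + 4 = 0.
Single eigenvalue λ = -2 with algebraic multiplicity 2.
Eigenvector v = (3,2); generalized eigenvector w with (A-λI)w=v is (1,1).
General solution: e^(-2t)[c_1·v + c_2·(t·v + w)].

u(t) = 3c_1e^(-2t) + 3c_2te^(-2t) + c_2e^(-2t), v(t) = 2c_1e^(-2t) + 2c_2te^(-2t) + c_2e^(-2t)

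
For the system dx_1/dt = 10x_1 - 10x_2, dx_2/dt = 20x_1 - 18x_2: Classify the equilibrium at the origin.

A = [[10,-10],[20,-18]]; det(A-λI) = λ^2 + 8λ + 20.
λ = -4 ± 2i: negative real part.

stable spiral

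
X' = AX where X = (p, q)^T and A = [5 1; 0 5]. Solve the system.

Coefficient matrix A = [[5, 1], [0, 5]].
Characteristic polynomial det(A - λI) = λ^2 - 10λ + 25 = 0.
Single eigenvalue λ = 5 with algebraic multiplicity 2.
Eigenvector v = (-1,0); generalized eigenvector w with (A-λI)w=v is (2,-1).
General solution: e^(5t)[K_1·v + K_2·(t·v + w)].

p(t) = -K_1e^(5t) - K_2te^(5t) + 2K_2e^(5t), q(t) = -K_2e^(5t)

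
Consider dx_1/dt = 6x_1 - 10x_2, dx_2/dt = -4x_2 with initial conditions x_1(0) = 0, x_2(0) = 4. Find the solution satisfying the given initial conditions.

Coefficient matrix A = [[6, -10], [0, -4]].
Characteristic polynomial det(A - λI) = λ^2 - 2λ - 24 = 0.
Eigenvalues λ = -4, 6.
For λ=-4: (A-λI) row 1 is [10, -10], so an eigenvector is (-1, -1).
For λ=6: (A-λI) row 1 is [0, -10], so an eigenvector is (1, 0).
General solution: C_1e^(-4t)(-1,-1) + C_2e^(6t)(1,0).
Applying x_1(0)=0, x_2(0)=4 gives C_1=-4, C_2=-4.

x_1(t) = -4e^(6t) + 4e^(-4t), x_2(t) = 4e^(-4t)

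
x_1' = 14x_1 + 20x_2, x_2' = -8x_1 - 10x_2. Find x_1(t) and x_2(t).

x_1(t) = -c_1e^(2t)sin(4t) - 2c_1e^(2t)cos(4t) - 2c_2e^(2t)sin(4t) + c_2e^(2t)cos(4t), x_2(t) = c_1e^(2t)sin(4t) + c_1e^(2t)cos(4t) + c_2e^(2t)sin(4t) - c_2e^(2t)cos(4t)

Coefficient matrix A = [[14, 20], [-8, -10]].
Characteristic polynomial det(A - λI) = λ^2 - 4λ + 20 = 0.
Eigenvalues λ = 2 ± 4i (complex conjugate pair).
For λ=2+4i: an eigenvector is (-2,1) - i(-1,1) = (-2 + i, 1 - i).
A real fundamental pair from Re and Im of e^((2+4i)t)v: X_1 = e^(2t)(cos(4t)·(-2,1) + sin(4t)·(-1,1)), X_2 = e^(2t)(sin(4t)·(-2,1) - cos(4t)·(-1,1)).
General solution: c_1X_1 + c_2X_2.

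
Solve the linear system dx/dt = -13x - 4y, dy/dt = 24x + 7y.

Coefficient matrix A = [[-13, -4], [24, 7]].
Characteristic polynomial det(A - λI) = λ^2 + 6λ + 5 = 0.
Eigenvalues λ = -5, -1.
For λ=-5: (A-λI) row 1 is [-8, -4], so an eigenvector is (-1, 2).
For λ=-1: (A-λI) row 1 is [-12, -4], so an eigenvector is (-1, 3).
General solution: K_1e^(-5t)(-1,2) + K_2e^(-t)(-1,3).

x(t) = -K_1e^(-5t) - K_2e^(-t), y(t) = 2K_1e^(-5t) + 3K_2e^(-t)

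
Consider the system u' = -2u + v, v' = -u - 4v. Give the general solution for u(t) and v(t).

u(t) = c_1e^(-3t) + c_2te^(-3t) + 2c_2e^(-3t), v(t) = -c_1e^(-3t) - c_2te^(-3t) - c_2e^(-3t)

Coefficient matrix A = [[-2, 1], [-1, -4]].
Characteristic polynomial det(A - λI) = λ^2 + 6λ + 9 = 0.
Single eigenvalue λ = -3 with algebraic multiplicity 2.
Eigenvector v = (1,-1); generalized eigenvector w with (A-λI)w=v is (2,-1).
General solution: e^(-3t)[c_1·v + c_2·(t·v + w)].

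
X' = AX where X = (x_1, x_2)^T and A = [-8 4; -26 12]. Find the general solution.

Coefficient matrix A = [[-8, 4], [-26, 12]].
Characteristic polynomial det(A - λI) = λ^2 - 4λ + 8 = 0.
Eigenvalues λ = 2 ± 2i (complex conjugate pair).
For λ=2+2i: an eigenvector is (1,3) - i(1,2) = (1 - i, 3 - 2i).
A real fundamental pair from Re and Im of e^((2+2i)t)v: X_1 = e^(2t)(cos(2t)·(1,3) + sin(2t)·(1,2)), X_2 = e^(2t)(sin(2t)·(1,3) - cos(2t)·(1,2)).
General solution: C_1X_1 + C_2X_2.

x_1(t) = C_1e^(2t)sin(2t) + C_1e^(2t)cos(2t) + C_2e^(2t)sin(2t) - C_2e^(2t)cos(2t), x_2(t) = 2C_1e^(2t)sin(2t) + 3C_1e^(2t)cos(2t) + 3C_2e^(2t)sin(2t) - 2C_2e^(2t)cos(2t)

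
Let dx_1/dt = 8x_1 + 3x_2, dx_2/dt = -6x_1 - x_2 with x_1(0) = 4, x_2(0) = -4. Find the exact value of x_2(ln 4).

A = [[8,3],[-6,-1]]; eigenvalues λ = 2, 5.
Eigenvectors: (-1,2) for λ=2, (1,-1) for λ=5.
From the initial condition, c_1 = 0, c_2 = 4.
x_2(ln 4) = (0)(4^2)(2) + (4)(4^5)(-1) = -4096.

-4096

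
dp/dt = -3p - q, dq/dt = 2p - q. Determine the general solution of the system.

Coefficient matrix A = [[-3, -1], [2, -1]].
Characteristic polynomial det(A - λI) = λ^2 + 4λ + 5 = 0.
Eigenvalues λ = -2 ± i (complex conjugate pair).
For λ=-2+i: an eigenvector is (0,-1) - i(1,-1) = (0 - i, -1 + i).
A real fundamental pair from Re and Im of e^((-2+i)t)v: X_1 = e^(-2t)(cos(t)·(0,-1) + sin(t)·(1,-1)), X_2 = e^(-2t)(sin(t)·(0,-1) - cos(t)·(1,-1)).
General solution: C_1X_1 + C_2X_2.

p(t) = C_1e^(-2t)sin(t) - C_2e^(-2t)cos(t), q(t) = -C_1e^(-2t)sin(t) - C_1e^(-2t)cos(t) - C_2e^(-2t)sin(t) + C_2e^(-2t)cos(t)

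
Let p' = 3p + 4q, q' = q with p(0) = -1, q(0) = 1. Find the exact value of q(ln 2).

2

A = [[3,4],[0,1]]; eigenvalues λ = 3, 1.
Eigenvectors: (1,0) for λ=3, (-2,1) for λ=1.
From the initial condition, c_1 = 1, c_2 = 1.
q(ln 2) = (1)(2^3)(0) + (1)(2^1)(1) = 2.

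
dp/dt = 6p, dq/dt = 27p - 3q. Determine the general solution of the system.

Coefficient matrix A = [[6, 0], [27, -3]].
Characteristic polynomial det(A - λI) = λ^2 - 3λ - 18 = 0.
Eigenvalues λ = -3, 6.
For λ=-3: (A-λI) row 1 is [9, 0], so an eigenvector is (0, 1).
For λ=6: (A-λI) row 2 is [27, -9], so an eigenvector is (-1, -3).
General solution: K_1e^(-3t)(0,1) + K_2e^(6t)(-1,-3).

p(t) = -K_2e^(6t), q(t) = K_1e^(-3t) - 3K_2e^(6t)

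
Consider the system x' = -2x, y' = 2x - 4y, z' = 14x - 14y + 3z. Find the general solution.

Coefficient matrix A = [[-2, 0, 0], [2, -4, 0], [14, -14, 3]].
det(A - λI) = 0 gives eigenvalues λ = -2, 3, -4.
For λ=-2: eigenvector (1,1,0).
For λ=3: eigenvector (0,0,1).
For λ=-4: eigenvector (0,1,2).
General solution: c_1e^(-2t)(1,1,0) + c_2e^(3t)(0,0,1) + c_3e^(-4t)(0,1,2).

x(t) = c_1e^(-2t), y(t) = c_1e^(-2t) + c_3e^(-4t), z(t) = c_2e^(3t) + 2c_3e^(-4t)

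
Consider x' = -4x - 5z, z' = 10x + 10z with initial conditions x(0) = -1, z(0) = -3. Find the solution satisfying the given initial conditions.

x(t) = 22e^(3t)sin(t) - e^(3t)cos(t), z(t) = -31e^(3t)sin(t) - 3e^(3t)cos(t)

Coefficient matrix A = [[-4, -5], [10, 10]].
Characteristic polynomial det(A - λI) = λ^2 - 6λ + 10 = 0.
Eigenvalues λ = 3 ± i (complex conjugate pair).
For λ=3+i: an eigenvector is (-1,1) - i(2,-3) = (-1 - 2i, 1 + 3i).
A real fundamental pair from Re and Im of e^((3+i)t)v: X_1 = e^(3t)(cos(t)·(-1,1) + sin(t)·(2,-3)), X_2 = e^(3t)(sin(t)·(-1,1) - cos(t)·(2,-3)).
General solution: C_1X_1 + C_2X_2.
Applying x(0)=-1, z(0)=-3 gives C_1=9, C_2=-4.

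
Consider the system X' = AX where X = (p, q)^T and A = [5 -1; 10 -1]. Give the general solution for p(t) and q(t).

Coefficient matrix A = [[5, -1], [10, -1]].
Characteristic polynomial det(A - λI) = λ^2 - 4λ + 5 = 0.
Eigenvalues λ = 2 ± i (complex conjugate pair).
For λ=2+i: an eigenvector is (1,3) - i(0,1) = (1, 3 - i).
A real fundamental pair from Re and Im of e^((2+i)t)v: X_1 = e^(2t)(cos(t)·(1,3) + sin(t)·(0,1)), X_2 = e^(2t)(sin(t)·(1,3) - cos(t)·(0,1)).
General solution: c_1X_1 + c_2X_2.

p(t) = c_1e^(2t)cos(t) + c_2e^(2t)sin(t), q(t) = c_1e^(2t)sin(t) + 3c_1e^(2t)cos(t) + 3c_2e^(2t)sin(t) - c_2e^(2t)cos(t)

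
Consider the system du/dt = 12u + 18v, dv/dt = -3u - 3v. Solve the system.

u(t) = 2K_1e^(3t) + 3K_2e^(6t), v(t) = -K_1e^(3t) - K_2e^(6t)

Coefficient matrix A = [[12, 18], [-3, -3]].
Characteristic polynomial det(A - λI) = λ^2 - 9λ + 18 = 0.
Eigenvalues λ = 3, 6.
For λ=3: (A-λI) row 1 is [9, 18], so an eigenvector is (2, -1).
For λ=6: (A-λI) row 1 is [6, 18], so an eigenvector is (3, -1).
General solution: K_1e^(3t)(2,-1) + K_2e^(6t)(3,-1).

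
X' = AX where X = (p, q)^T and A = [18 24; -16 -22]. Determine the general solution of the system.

p(t) = K_1e^(-6t) - 3K_2e^(2t), q(t) = -K_1e^(-6t) + 2K_2e^(2t)

Coefficient matrix A = [[18, 24], [-16, -22]].
Characteristic polynomial det(A - λI) = λ^2 + 4λ - 12 = 0.
Eigenvalues λ = -6, 2.
For λ=-6: (A-λI) row 1 is [24, 24], so an eigenvector is (1, -1).
For λ=2: (A-λI) row 1 is [16, 24], so an eigenvector is (-3, 2).
General solution: K_1e^(-6t)(1,-1) + K_2e^(2t)(-3,2).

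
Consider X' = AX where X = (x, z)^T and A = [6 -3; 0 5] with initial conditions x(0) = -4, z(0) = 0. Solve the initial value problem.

x(t) = -4e^(6t), z(t) = 0

Coefficient matrix A = [[6, -3], [0, 5]].
Characteristic polynomial det(A - λI) = λ^2 - 11λ + 30 = 0.
Eigenvalues λ = 6, 5.
For λ=6: (A-λI) row 1 is [0, -3], so an eigenvector is (-1, 0).
For λ=5: (A-λI) row 1 is [1, -3], so an eigenvector is (3, 1).
General solution: K_1e^(6t)(-1,0) + K_2e^(5t)(3,1).
Applying x(0)=-4, z(0)=0 gives K_1=4, K_2=0.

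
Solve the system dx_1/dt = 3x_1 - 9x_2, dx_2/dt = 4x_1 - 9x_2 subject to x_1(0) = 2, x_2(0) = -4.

x_1(t) = 48te^(-3t) + 2e^(-3t), x_2(t) = 32te^(-3t) - 4e^(-3t)

Coefficient matrix A = [[3, -9], [4, -9]].
Characteristic polynomial det(A - λI) = λ^2 + 6λ + 9 = 0.
Single eigenvalue λ = -3 with algebraic multiplicity 2.
Eigenvector v = (3,2); generalized eigenvector w with (A-λI)w=v is (2,1).
General solution: e^(-3t)[C_1·v + C_2·(t·v + w)].
Applying x_1(0)=2, x_2(0)=-4 gives C_1=-10, C_2=16.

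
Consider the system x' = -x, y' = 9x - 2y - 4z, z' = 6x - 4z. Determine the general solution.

Coefficient matrix A = [[-1, 0, 0], [9, -2, -4], [6, 0, -4]].
det(A - λI) = 0 gives eigenvalues λ = -1, -4, -2.
For λ=-1: eigenvector (1,1,2).
For λ=-4: eigenvector (0,2,1).
For λ=-2: eigenvector (0,1,0).
General solution: K_1e^(-t)(1,1,2) + K_2e^(-4t)(0,2,1) + K_3e^(-2t)(0,1,0).

x(t) = K_1e^(-t), y(t) = K_1e^(-t) + 2K_2e^(-4t) + K_3e^(-2t), z(t) = 2K_1e^(-t) + K_2e^(-4t)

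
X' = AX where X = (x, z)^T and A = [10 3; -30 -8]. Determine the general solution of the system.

Coefficient matrix A = [[10, 3], [-30, -8]].
Characteristic polynomial det(A - λI) = λ^2 - 2λ + 10 = 0.
Eigenvalues λ = 1 ± 3i (complex conjugate pair).
For λ=1+3i: an eigenvector is (0,1) - i(1,-3) = (0 - i, 1 + 3i).
A real fundamental pair from Re and Im of e^((1+3i)t)v: X_1 = e^(t)(cos(3t)·(0,1) + sin(3t)·(1,-3)), X_2 = e^(t)(sin(3t)·(0,1) - cos(3t)·(1,-3)).
General solution: K_1X_1 + K_2X_2.

x(t) = K_1e^(t)sin(3t) - K_2e^(t)cos(3t), z(t) = -3K_1e^(t)sin(3t) + K_1e^(t)cos(3t) + K_2e^(t)sin(3t) + 3K_2e^(t)cos(3t)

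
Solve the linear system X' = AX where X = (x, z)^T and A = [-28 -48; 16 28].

x(t) = 3C_1e^(4t) + 2C_2e^(-4t), z(t) = -2C_1e^(4t) - C_2e^(-4t)

Coefficient matrix A = [[-28, -48], [16, 28]].
Characteristic polynomial det(A - λI) = λ^2 - 16 = 0.
Eigenvalues λ = 4, -4.
For λ=4: (A-λI) row 1 is [-32, -48], so an eigenvector is (3, -2).
For λ=-4: (A-λI) row 1 is [-24, -48], so an eigenvector is (2, -1).
General solution: C_1e^(4t)(3,-2) + C_2e^(-4t)(2,-1).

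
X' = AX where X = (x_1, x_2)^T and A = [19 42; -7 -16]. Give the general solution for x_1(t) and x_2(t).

Coefficient matrix A = [[19, 42], [-7, -16]].
Characteristic polynomial det(A - λI) = λ^2 - 3λ - 10 = 0.
Eigenvalues λ = -2, 5.
For λ=-2: (A-λI) row 1 is [21, 42], so an eigenvector is (-2, 1).
For λ=5: (A-λI) row 1 is [14, 42], so an eigenvector is (-3, 1).
General solution: K_1e^(-2t)(-2,1) + K_2e^(5t)(-3,1).

x_1(t) = -2K_1e^(-2t) - 3K_2e^(5t), x_2(t) = K_1e^(-2t) + K_2e^(5t)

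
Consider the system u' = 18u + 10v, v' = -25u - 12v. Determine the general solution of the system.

u(t) = K_1e^(3t)sin(5t) - K_1e^(3t)cos(5t) - K_2e^(3t)sin(5t) - K_2e^(3t)cos(5t), v(t) = -K_1e^(3t)sin(5t) + 2K_1e^(3t)cos(5t) + 2K_2e^(3t)sin(5t) + K_2e^(3t)cos(5t)

Coefficient matrix A = [[18, 10], [-25, -12]].
Characteristic polynomial det(A - λI) = λ^2 - 6λ + 34 = 0.
Eigenvalues λ = 3 ± 5i (complex conjugate pair).
For λ=3+5i: an eigenvector is (-1,2) - i(1,-1) = (-1 - i, 2 + i).
A real fundamental pair from Re and Im of e^((3+5i)t)v: X_1 = e^(3t)(cos(5t)·(-1,2) + sin(5t)·(1,-1)), X_2 = e^(3t)(sin(5t)·(-1,2) - cos(5t)·(1,-1)).
General solution: K_1X_1 + K_2X_2.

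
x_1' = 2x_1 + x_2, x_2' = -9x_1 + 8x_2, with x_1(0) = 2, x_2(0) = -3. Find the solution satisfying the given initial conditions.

x_1(t) = -9te^(5t) + 2e^(5t), x_2(t) = -27te^(5t) - 3e^(5t)

Coefficient matrix A = [[2, 1], [-9, 8]].
Characteristic polynomial det(A - λI) = λ^2 - 10λ + 25 = 0.
Single eigenvalue λ = 5 with algebraic multiplicity 2.
Eigenvector v = (-1,-3); generalized eigenvector w with (A-λI)w=v is (0,-1).
General solution: e^(5t)[C_1·v + C_2·(t·v + w)].
Applying x_1(0)=2, x_2(0)=-3 gives C_1=-2, C_2=9.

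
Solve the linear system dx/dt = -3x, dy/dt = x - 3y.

Coefficient matrix A = [[-3, 0], [1, -3]].
Characteristic polynomial det(A - λI) = λ^2 + 6λ + 9 = 0.
Single eigenvalue λ = -3 with algebraic multiplicity 2.
Eigenvector v = (0,1); generalized eigenvector w with (A-λI)w=v is (1,2).
General solution: e^(-3t)[K_1·v + K_2·(t·v + w)].

x(t) = K_2e^(-3t), y(t) = K_1e^(-3t) + K_2te^(-3t) + 2K_2e^(-3t)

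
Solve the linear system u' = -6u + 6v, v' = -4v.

u(t) = -C_1e^(-6t) - 3C_2e^(-4t), v(t) = -C_2e^(-4t)

Coefficient matrix A = [[-6, 6], [0, -4]].
Characteristic polynomial det(A - λI) = λ^2 + 10λ + 24 = 0.
Eigenvalues λ = -6, -4.
For λ=-6: (A-λI) row 1 is [0, 6], so an eigenvector is (-1, 0).
For λ=-4: (A-λI) row 1 is [-2, 6], so an eigenvector is (-3, -1).
General solution: C_1e^(-6t)(-1,0) + C_2e^(-4t)(-3,-1).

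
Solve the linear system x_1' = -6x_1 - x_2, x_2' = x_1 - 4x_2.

x_1(t) = K_1e^(-5t) + K_2te^(-5t) - 3K_2e^(-5t), x_2(t) = -K_1e^(-5t) - K_2te^(-5t) + 2K_2e^(-5t)

Coefficient matrix A = [[-6, -1], [1, -4]].
Characteristic polynomial det(A - λI) = λ^2 + 10λ + 25 = 0.
Single eigenvalue λ = -5 with algebraic multiplicity 2.
Eigenvector v = (1,-1); generalized eigenvector w with (A-λI)w=v is (-3,2).
General solution: e^(-5t)[K_1·v + K_2·(t·v + w)].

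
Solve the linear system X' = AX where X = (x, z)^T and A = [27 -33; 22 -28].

x(t) = K_1e^(-6t) - 3K_2e^(5t), z(t) = K_1e^(-6t) - 2K_2e^(5t)

Coefficient matrix A = [[27, -33], [22, -28]].
Characteristic polynomial det(A - λI) = λ^2 + λ - 30 = 0.
Eigenvalues λ = -6, 5.
For λ=-6: (A-λI) row 1 is [33, -33], so an eigenvector is (1, 1).
For λ=5: (A-λI) row 1 is [22, -33], so an eigenvector is (-3, -2).
General solution: K_1e^(-6t)(1,1) + K_2e^(5t)(-3,-2).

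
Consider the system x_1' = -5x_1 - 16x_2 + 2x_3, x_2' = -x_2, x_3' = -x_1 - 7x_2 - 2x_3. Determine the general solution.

Coefficient matrix A = [[-5, -16, 2], [0, -1, 0], [-1, -7, -2]].
det(A - λI) = 0 gives eigenvalues λ = -1, -4, -3.
For λ=-1: eigenvector (-5,1,-2).
For λ=-4: eigenvector (2,0,1).
For λ=-3: eigenvector (1,0,1).
General solution: c_1e^(-t)(-5,1,-2) + c_2e^(-4t)(2,0,1) + c_3e^(-3t)(1,0,1).

x_1(t) = -5c_1e^(-t) + 2c_2e^(-4t) + c_3e^(-3t), x_2(t) = c_1e^(-t), x_3(t) = -2c_1e^(-t) + c_2e^(-4t) + c_3e^(-3t)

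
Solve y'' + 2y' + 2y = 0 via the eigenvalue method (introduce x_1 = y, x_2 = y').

Let x_1 = y, x_2 = y'. Then x_1' = x_2 and x_2' = -2x_1 - 2x_2.
A = [[0,1],[-2,-2]]; det(A-λI) = λ^2 + 2λ + 2.
Eigenvalues λ = -1 ± i.

y(t) = K_1e^(-t)cos(t) + K_2e^(-t)sin(t)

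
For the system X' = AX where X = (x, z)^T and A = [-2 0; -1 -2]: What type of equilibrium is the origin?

A = [[-2,0],[-1,-2]]; det(A-λI) = λ^2 + 4λ + 4.
repeated λ = -2 with a single eigenvector.

stable improper node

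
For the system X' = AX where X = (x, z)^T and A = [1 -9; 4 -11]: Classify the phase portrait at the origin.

A = [[1,-9],[4,-11]]; det(A-λI) = λ^2 + 10λ + 25.
repeated λ = -5 with a single eigenvector.

stable improper node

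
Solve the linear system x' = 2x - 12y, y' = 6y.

Coefficient matrix A = [[2, -12], [0, 6]].
Characteristic polynomial det(A - λI) = λ^2 - 8λ + 12 = 0.
Eigenvalues λ = 2, 6.
For λ=2: (A-λI) row 1 is [0, -12], so an eigenvector is (1, 0).
For λ=6: (A-λI) row 1 is [-4, -12], so an eigenvector is (3, -1).
General solution: c_1e^(2t)(1,0) + c_2e^(6t)(3,-1).

x(t) = c_1e^(2t) + 3c_2e^(6t), y(t) = -c_2e^(6t)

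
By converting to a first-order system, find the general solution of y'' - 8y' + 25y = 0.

Let x_1 = y, x_2 = y'. Then x_1' = x_2 and x_2' = -25x_1 + 8x_2.
A = [[0,1],[-25,8]]; det(A-λI) = λ^2 - 8λ + 25.
Eigenvalues λ = 4 ± 3i.

y(t) = c_1e^(4t)cos(3t) + c_2e^(4t)sin(3t)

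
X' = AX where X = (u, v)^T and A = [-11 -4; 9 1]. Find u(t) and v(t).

u(t) = -2K_1e^(-5t) - 2K_2te^(-5t) - K_2e^(-5t), v(t) = 3K_1e^(-5t) + 3K_2te^(-5t) + 2K_2e^(-5t)

Coefficient matrix A = [[-11, -4], [9, 1]].
Characteristic polynomial det(A - λI) = λ^2 + 10λ + 25 = 0.
Single eigenvalue λ = -5 with algebraic multiplicity 2.
Eigenvector v = (-2,3); generalized eigenvector w with (A-λI)w=v is (-1,2).
General solution: e^(-5t)[K_1·v + K_2·(t·v + w)].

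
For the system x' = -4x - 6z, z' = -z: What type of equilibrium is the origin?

A = [[-4,-6],[0,-1]]; det(A-λI) = λ^2 + 5λ + 4.
λ = -4, -1: both negative.

stable node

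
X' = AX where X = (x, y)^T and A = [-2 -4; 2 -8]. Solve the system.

Coefficient matrix A = [[-2, -4], [2, -8]].
Characteristic polynomial det(A - λI) = λ^2 + 10λ + 24 = 0.
Eigenvalues λ = -4, -6.
For λ=-4: (A-λI) row 1 is [2, -4], so an eigenvector is (-2, -1).
For λ=-6: (A-λI) row 1 is [4, -4], so an eigenvector is (-1, -1).
General solution: c_1e^(-4t)(-2,-1) + c_2e^(-6t)(-1,-1).

x(t) = -2c_1e^(-4t) - c_2e^(-6t), y(t) = -c_1e^(-4t) - c_2e^(-6t)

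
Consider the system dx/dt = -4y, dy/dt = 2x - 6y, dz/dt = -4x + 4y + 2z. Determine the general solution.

Coefficient matrix A = [[0, -4, 0], [2, -6, 0], [-4, 4, 2]].
det(A - λI) = 0 gives eigenvalues λ = -4, 2, -2.
For λ=-4: eigenvector (-1,-1,0).
For λ=2: eigenvector (0,0,1).
For λ=-2: eigenvector (2,1,1).
General solution: K_1e^(-4t)(-1,-1,0) + K_2e^(2t)(0,0,1) + K_3e^(-2t)(2,1,1).

x(t) = -K_1e^(-4t) + 2K_3e^(-2t), y(t) = -K_1e^(-4t) + K_3e^(-2t), z(t) = K_2e^(2t) + K_3e^(-2t)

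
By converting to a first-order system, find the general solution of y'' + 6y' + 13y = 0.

y(t) = c_1e^(-3t)cos(2t) + c_2e^(-3t)sin(2t)

Let x_1 = y, x_2 = y'. Then x_1' = x_2 and x_2' = -13x_1 - 6x_2.
A = [[0,1],[-13,-6]]; det(A-λI) = λ^2 + 6λ + 13.
Eigenvalues λ = -3 ± 2i.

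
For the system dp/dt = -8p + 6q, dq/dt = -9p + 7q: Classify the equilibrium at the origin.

A = [[-8,6],[-9,7]]; det(A-λI) = λ^2 + λ - 2.
λ = 1, -2: opposite signs.

saddle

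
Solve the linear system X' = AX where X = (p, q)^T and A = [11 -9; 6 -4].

Coefficient matrix A = [[11, -9], [6, -4]].
Characteristic polynomial det(A - λI) = λ^2 - 7λ + 10 = 0.
Eigenvalues λ = 5, 2.
For λ=5: (A-λI) row 1 is [6, -9], so an eigenvector is (3, 2).
For λ=2: (A-λI) row 1 is [9, -9], so an eigenvector is (1, 1).
General solution: K_1e^(5t)(3,2) + K_2e^(2t)(1,1).

p(t) = 3K_1e^(5t) + K_2e^(2t), q(t) = 2K_1e^(5t) + K_2e^(2t)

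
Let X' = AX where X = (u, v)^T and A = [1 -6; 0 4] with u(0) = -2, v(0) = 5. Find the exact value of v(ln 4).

A = [[1,-6],[0,4]]; eigenvalues λ = 1, 4.
Eigenvectors: (-1,0) for λ=1, (2,-1) for λ=4.
From the initial condition, c_1 = -8, c_2 = -5.
v(ln 4) = (-8)(4^1)(0) + (-5)(4^4)(-1) = 1280.

1280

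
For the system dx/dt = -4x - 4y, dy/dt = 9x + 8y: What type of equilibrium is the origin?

A = [[-4,-4],[9,8]]; det(A-λI) = λ^2 - 4λ + 4.
repeated λ = 2 with a single eigenvector.

unstable improper node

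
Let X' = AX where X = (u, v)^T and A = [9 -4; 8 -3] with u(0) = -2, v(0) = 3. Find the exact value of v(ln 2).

-204

A = [[9,-4],[8,-3]]; eigenvalues λ = 1, 5.
Eigenvectors: (1,2) for λ=1, (1,1) for λ=5.
From the initial condition, c_1 = 5, c_2 = -7.
v(ln 2) = (5)(2^1)(2) + (-7)(2^5)(1) = -204.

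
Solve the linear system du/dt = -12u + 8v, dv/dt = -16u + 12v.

u(t) = C_1e^(-4t) + C_2e^(4t), v(t) = C_1e^(-4t) + 2C_2e^(4t)

Coefficient matrix A = [[-12, 8], [-16, 12]].
Characteristic polynomial det(A - λI) = λ^2 - 16 = 0.
Eigenvalues λ = -4, 4.
For λ=-4: (A-λI) row 1 is [-8, 8], so an eigenvector is (1, 1).
For λ=4: (A-λI) row 1 is [-16, 8], so an eigenvector is (1, 2).
General solution: C_1e^(-4t)(1,1) + C_2e^(4t)(1,2).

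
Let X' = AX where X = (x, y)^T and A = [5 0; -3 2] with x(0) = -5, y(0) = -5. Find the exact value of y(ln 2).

120

A = [[5,0],[-3,2]]; eigenvalues λ = 5, 2.
Eigenvectors: (1,-1) for λ=5, (0,1) for λ=2.
From the initial condition, c_1 = -5, c_2 = -10.
y(ln 2) = (-5)(2^5)(-1) + (-10)(2^2)(1) = 120.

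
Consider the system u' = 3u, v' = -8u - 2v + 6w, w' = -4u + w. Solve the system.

Coefficient matrix A = [[3, 0, 0], [-8, -2, 6], [-4, 0, 1]].
det(A - λI) = 0 gives eigenvalues λ = 3, -2, 1.
For λ=3: eigenvector (1,-4,-2).
For λ=-2: eigenvector (0,1,0).
For λ=1: eigenvector (0,2,1).
General solution: C_1e^(3t)(1,-4,-2) + C_2e^(-2t)(0,1,0) + C_3e^(t)(0,2,1).

u(t) = C_1e^(3t), v(t) = -4C_1e^(3t) + C_2e^(-2t) + 2C_3e^(t), w(t) = -2C_1e^(3t) + C_3e^(t)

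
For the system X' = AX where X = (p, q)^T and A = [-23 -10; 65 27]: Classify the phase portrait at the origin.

A = [[-23,-10],[65,27]]; det(A-λI) = λ^2 - 4λ + 29.
λ = 2 ± 5i: positive real part.

unstable spiral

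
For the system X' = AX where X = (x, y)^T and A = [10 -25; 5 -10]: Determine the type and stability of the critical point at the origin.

center

A = [[10,-25],[5,-10]]; det(A-λI) = λ^2 + 25.
λ = 0 ± 5i: zero real part.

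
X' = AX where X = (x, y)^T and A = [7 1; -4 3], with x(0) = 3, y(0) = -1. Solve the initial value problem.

x(t) = 5te^(5t) + 3e^(5t), y(t) = -10te^(5t) - e^(5t)

Coefficient matrix A = [[7, 1], [-4, 3]].
Characteristic polynomial det(A - λI) = λ^2 - 10λ + 25 = 0.
Single eigenvalue λ = 5 with algebraic multiplicity 2.
Eigenvector v = (-1,2); generalized eigenvector w with (A-λI)w=v is (1,-3).
General solution: e^(5t)[C_1·v + C_2·(t·v + w)].
Applying x(0)=3, y(0)=-1 gives C_1=-8, C_2=-5.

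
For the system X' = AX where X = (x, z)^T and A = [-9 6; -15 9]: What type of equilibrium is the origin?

center

A = [[-9,6],[-15,9]]; det(A-λI) = λ^2 + 9.
λ = 0 ± 3i: zero real part.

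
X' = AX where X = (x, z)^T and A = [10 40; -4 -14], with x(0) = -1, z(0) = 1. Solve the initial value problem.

x(t) = 7e^(-2t)sin(4t) - e^(-2t)cos(4t), z(t) = -2e^(-2t)sin(4t) + e^(-2t)cos(4t)

Coefficient matrix A = [[10, 40], [-4, -14]].
Characteristic polynomial det(A - λI) = λ^2 + 4λ + 20 = 0.
Eigenvalues λ = -2 ± 4i (complex conjugate pair).
For λ=-2+4i: an eigenvector is (3,-1) - i(-1,0) = (3 + i, -1).
A real fundamental pair from Re and Im of e^((-2+4i)t)v: X_1 = e^(-2t)(cos(4t)·(3,-1) + sin(4t)·(-1,0)), X_2 = e^(-2t)(sin(4t)·(3,-1) - cos(4t)·(-1,0)).
General solution: K_1X_1 + K_2X_2.
Applying x(0)=-1, z(0)=1 gives K_1=-1, K_2=2.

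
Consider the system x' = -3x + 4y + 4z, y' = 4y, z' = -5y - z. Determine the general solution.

Coefficient matrix A = [[-3, 4, 4], [0, 4, 0], [0, -5, -1]].
det(A - λI) = 0 gives eigenvalues λ = -1, -3, 4.
For λ=-1: eigenvector (2,0,1).
For λ=-3: eigenvector (-1,0,0).
For λ=4: eigenvector (0,1,-1).
General solution: K_1e^(-t)(2,0,1) + K_2e^(-3t)(-1,0,0) + K_3e^(4t)(0,1,-1).

x(t) = 2K_1e^(-t) - K_2e^(-3t), y(t) = K_3e^(4t), z(t) = K_1e^(-t) - K_3e^(4t)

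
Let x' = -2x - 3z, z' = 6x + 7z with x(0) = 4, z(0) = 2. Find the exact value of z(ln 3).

942

A = [[-2,-3],[6,7]]; eigenvalues λ = 1, 4.
Eigenvectors: (1,-1) for λ=1, (-1,2) for λ=4.
From the initial condition, c_1 = 10, c_2 = 6.
z(ln 3) = (10)(3^1)(-1) + (6)(3^4)(2) = 942.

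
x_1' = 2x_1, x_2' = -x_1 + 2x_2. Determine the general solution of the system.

x_1(t) = K_2e^(2t), x_2(t) = -K_1e^(2t) - K_2te^(2t) + K_2e^(2t)

Coefficient matrix A = [[2, 0], [-1, 2]].
Characteristic polynomial det(A - λI) = λ^2 - 4λ + 4 = 0.
Single eigenvalue λ = 2 with algebraic multiplicity 2.
Eigenvector v = (0,-1); generalized eigenvector w with (A-λI)w=v is (1,1).
General solution: e^(2t)[K_1·v + K_2·(t·v + w)].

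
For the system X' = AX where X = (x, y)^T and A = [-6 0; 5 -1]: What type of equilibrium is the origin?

stable node

A = [[-6,0],[5,-1]]; det(A-λI) = λ^2 + 7λ + 6.
λ = -1, -6: both negative.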